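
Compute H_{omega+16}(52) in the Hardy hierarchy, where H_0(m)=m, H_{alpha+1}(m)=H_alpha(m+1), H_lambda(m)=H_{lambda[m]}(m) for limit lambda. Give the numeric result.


H_{omega+16}(52):
Unwind the 16 successor steps: H_{omega+16}(52) = H_omega(52+16) = H_omega(68).
H_omega(m) = H_m(m) = m + m = 2m.
Result = 2 * 68 = 136

136


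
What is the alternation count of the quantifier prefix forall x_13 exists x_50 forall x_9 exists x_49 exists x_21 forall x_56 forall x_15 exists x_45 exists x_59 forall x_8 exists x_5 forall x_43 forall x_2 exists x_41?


Walk the prefix and count type changes:
  position 1: forall -> exists <-- alternation
  position 2: exists -> forall <-- alternation
  position 3: forall -> exists <-- alternation
  position 4: exists -> exists
  position 5: exists -> forall <-- alternation
  position 6: forall -> forall
  position 7: forall -> exists <-- alternation
  position 8: exists -> exists
  position 9: exists -> forall <-- alternation
  position 10: forall -> exists <-- alternation
  position 11: exists -> forall <-- alternation
  position 12: forall -> forall
  position 13: forall -> exists <-- alternation
Total alternations = 9

9


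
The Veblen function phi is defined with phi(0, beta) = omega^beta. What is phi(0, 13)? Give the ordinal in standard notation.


phi(0, 13):
phi(0, beta) = omega^beta by definition.
phi(0, 13) = omega^13

omega^13


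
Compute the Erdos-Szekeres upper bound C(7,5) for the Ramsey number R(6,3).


R(6,3) <= C(6+3-2, 6-1) = C(7, 5)
C(7, 5) = 7! / (5! * 2!)
= 21

21


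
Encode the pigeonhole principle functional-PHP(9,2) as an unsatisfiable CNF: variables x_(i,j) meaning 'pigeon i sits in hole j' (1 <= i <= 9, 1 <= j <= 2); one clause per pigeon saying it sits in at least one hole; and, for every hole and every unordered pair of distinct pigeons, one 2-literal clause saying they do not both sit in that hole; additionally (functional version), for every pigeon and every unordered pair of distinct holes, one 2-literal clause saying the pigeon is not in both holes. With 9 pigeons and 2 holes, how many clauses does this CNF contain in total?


functional-PHP(9,2): 9 pigeons, 2 holes, 9*2 = 18 variables.
- pigeon clauses: one per pigeon -> 9 clauses
- hole clauses: 2 holes * C(9,2) = 2 * 36 -> 72 clauses
- functional clauses: 9 pigeons * C(2,2) = 9 * 1 -> 9 clauses
Total clauses = 9 + 72 + 9 = 90

90


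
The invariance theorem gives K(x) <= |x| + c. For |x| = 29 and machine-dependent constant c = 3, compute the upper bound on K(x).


K(x) <= |x| + c = 29 + 3 = 32

32


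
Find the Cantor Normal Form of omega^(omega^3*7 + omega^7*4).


omega^(omega^3*7 + omega^7*4):
In ordinal addition a term is absorbed by a following term of strictly larger exponent: 3 < 7, so omega^3*7 + omega^7*4 = omega^7*4.
omega raised to a CNF ordinal is a single CNF term: Result = omega^(omega^7*4)

omega^(omega^7*4)


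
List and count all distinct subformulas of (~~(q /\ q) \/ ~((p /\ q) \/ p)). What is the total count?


Formula: (~~(q /\ q) \/ ~((p /\ q) \/ p))
Subformulas found:
  1. q
  2. p
  3. (p /\ q)
  4. (q /\ q)
  5. ~(q /\ q)
  6. ~~(q /\ q)
  7. ((p /\ q) \/ p)
  8. ~((p /\ q) \/ p)
  9. (~~(q /\ q) \/ ~((p /\ q) \/ p))
Total distinct subformulas = 9

9


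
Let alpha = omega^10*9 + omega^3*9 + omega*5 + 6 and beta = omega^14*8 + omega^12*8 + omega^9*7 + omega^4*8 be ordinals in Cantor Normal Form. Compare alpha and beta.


Compare term by term from highest exponent:
alpha = omega^10*9 + omega^3*9 + omega*5 + 6
beta = omega^14*8 + omega^12*8 + omega^9*7 + omega^4*8
Term 1: alpha has omega^10*9, beta has omega^14*8
Term 2: alpha has omega^3*9, beta has omega^12*8
Term 3: alpha has omega^1*5, beta has omega^9*7
Term 4: alpha has omega^0*6, beta has omega^4*8
Result: alpha < beta

alpha < beta


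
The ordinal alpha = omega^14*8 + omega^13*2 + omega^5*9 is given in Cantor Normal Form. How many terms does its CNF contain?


CNF: omega^14*8 + omega^13*2 + omega^5*9
Count the summands separated by '+':
  term 1: omega^14*8
  term 2: omega^13*2
  term 3: omega^5*9
Total terms = 3

3


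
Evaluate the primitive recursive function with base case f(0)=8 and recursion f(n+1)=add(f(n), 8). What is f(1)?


f(0) = 8
f(1) = add(f(0), 8) = add(8, 8) = 16


16


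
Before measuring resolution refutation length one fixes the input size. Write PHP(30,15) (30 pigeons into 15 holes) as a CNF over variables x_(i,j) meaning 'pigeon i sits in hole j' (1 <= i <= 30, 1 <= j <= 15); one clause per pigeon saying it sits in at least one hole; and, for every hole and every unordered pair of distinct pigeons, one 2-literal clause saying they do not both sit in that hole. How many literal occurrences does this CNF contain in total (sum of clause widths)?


PHP(30,15): 30 pigeons, 15 holes, 30*15 = 450 variables.
- pigeon clauses: one per pigeon -> 30 clauses of width 15 -> 450 literals
- hole clauses: 15 holes * C(30,2) = 15 * 435 -> 6525 clauses of width 2 -> 13050 literals
Total literal occurrences = 450 + 13050 = 13500

13500


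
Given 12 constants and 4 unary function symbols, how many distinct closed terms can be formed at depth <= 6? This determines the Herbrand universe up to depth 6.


Herbrand terms by depth:
Depth 0: 12 constants
Depth 1: 48 new terms (running total: 60)
Depth 2: 192 new terms (running total: 252)
Depth 3: 768 new terms (running total: 1020)
Depth 4: 3072 new terms (running total: 4092)
Depth 5: 12288 new terms (running total: 16380)
Depth 6: 49152 new terms (running total: 65532)
Total distinct ground terms = 65532

65532


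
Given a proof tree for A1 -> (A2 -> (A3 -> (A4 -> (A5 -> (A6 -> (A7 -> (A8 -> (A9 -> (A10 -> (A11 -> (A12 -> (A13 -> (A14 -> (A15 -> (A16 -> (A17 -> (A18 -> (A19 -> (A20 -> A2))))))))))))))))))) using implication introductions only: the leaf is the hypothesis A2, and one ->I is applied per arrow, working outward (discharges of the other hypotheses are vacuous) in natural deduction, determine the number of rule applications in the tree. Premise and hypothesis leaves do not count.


The formula has 20 arrows (->); its innermost consequent A2 is one of the antecedents,
so the proof starts from the hypothesis leaf A2 (not a rule application) and closes one arrow per ->I.
Building A1 -> (A2 -> (A3 -> (A4 -> (A5 -> (A6 -> (A7 -> (A8 -> (A9 -> (A10 -> (A11 -> (A12 -> (A13 -> (A14 -> (A15 -> (A16 -> (A17 -> (A18 -> (A19 -> (A20 -> A2))))))))))))))))))) therefore takes 20 nested implication introductions.
Total inference nodes = 20

20


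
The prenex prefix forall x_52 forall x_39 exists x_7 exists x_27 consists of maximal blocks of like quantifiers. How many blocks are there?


Alternations = 1.
Blocks = alternations + 1 = 2

2


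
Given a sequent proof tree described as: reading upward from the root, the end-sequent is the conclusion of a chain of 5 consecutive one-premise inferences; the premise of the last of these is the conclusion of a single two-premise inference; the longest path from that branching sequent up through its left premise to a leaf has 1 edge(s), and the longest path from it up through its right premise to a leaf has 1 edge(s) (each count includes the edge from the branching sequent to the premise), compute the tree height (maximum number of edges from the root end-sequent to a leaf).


Longest path through the left premise: 1 edges (measured from the branching sequent)
Longest path through the right premise: 1 edges
Height of the subtree rooted at the branching sequent: max(1, 1) = 1
The branching sequent sits 5 edges above the root (the chain of one-premise inferences), so height = 1 + 5 = 6

6


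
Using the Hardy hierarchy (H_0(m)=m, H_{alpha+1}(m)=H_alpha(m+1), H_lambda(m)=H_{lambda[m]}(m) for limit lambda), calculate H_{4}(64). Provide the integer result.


H_4(64):
For finite ordinals k, H_k(n) = n + k (each successor step adds 1).
H_4(64) = 64 + 4 = 68

68


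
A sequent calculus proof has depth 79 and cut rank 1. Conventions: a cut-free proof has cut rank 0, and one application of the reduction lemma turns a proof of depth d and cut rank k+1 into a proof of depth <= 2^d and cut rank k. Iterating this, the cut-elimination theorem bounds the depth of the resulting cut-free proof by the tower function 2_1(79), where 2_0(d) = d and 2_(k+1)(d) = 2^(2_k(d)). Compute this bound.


Each rank reduction sends depth d to at most 2^d; cut rank r needs r reductions.
2_0(79) = 79
2_1(79) = 2^79 = 604462909807314587353088
Cut-free depth bound = 604462909807314587353088

604462909807314587353088


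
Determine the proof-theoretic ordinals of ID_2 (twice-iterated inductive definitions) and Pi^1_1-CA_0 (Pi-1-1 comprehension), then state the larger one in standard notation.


Proof-theoretic ordinal of ID_2 (twice-iterated inductive definitions): psi_0(epsilon_{Omega_2+1})
Proof-theoretic ordinal of Pi^1_1-CA_0 (Pi-1-1 comprehension): psi_0(Omega_omega)
Comparing: psi_0(epsilon_{Omega_2+1}) < psi_0(Omega_omega).
The larger ordinal is psi_0(Omega_omega) (from Pi^1_1-CA_0 (Pi-1-1 comprehension)).

psi_0(Omega_omega)


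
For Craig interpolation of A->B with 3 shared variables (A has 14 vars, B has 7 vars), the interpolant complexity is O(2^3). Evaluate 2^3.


Shared atoms = 3
Craig interpolant size bound = 2^3
= 8

8


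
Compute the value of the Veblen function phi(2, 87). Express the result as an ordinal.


phi(2, 87):
phi(2, beta) = zeta_beta (the beta-th zeta number, fixed point of epsilon).
phi(2, 87) = zeta_87

zeta_87


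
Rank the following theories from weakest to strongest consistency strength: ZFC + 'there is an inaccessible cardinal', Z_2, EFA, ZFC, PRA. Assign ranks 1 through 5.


Ordering by consistency strength:
1. EFA
2. PRA
3. Z_2
4. ZFC
5. ZFC + 'there is an inaccessible cardinal'


ZFC + 'there is an inaccessible cardinal'=5, Z_2=3, EFA=1, ZFC=4, PRA=2


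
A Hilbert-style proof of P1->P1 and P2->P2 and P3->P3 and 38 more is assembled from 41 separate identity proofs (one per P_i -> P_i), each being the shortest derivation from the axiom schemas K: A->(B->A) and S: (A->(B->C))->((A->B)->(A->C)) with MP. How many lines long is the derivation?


The shortest proof of A->A from K and S in the Hilbert calculus has exactly 5 lines:
(1) K instance A->((A->A)->A), (2) S instance, (3) MP on 1,2, (4) K instance A->(A->A), (5) MP on 3,4.
For 41 independent identities: 41 * 5 = 205 lines total.

205


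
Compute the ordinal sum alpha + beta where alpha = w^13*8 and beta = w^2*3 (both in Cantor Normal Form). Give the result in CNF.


Ordinal addition w^13*8 + w^2*3:
Leading exponent of alpha (13) > leading exponent of beta (2).
Since alpha's term has higher exponent than beta's leading term,
the sum is simply alpha followed by beta.
Result = w^13*8 + w^2*3

w^13*8 + w^2*3


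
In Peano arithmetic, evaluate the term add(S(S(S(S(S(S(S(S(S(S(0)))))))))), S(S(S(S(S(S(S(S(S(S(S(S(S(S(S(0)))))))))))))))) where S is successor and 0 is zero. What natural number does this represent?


add(S^10(0), S^15(0)):
S^10(0) = 10
S^15(0) = 15
10 + 15 = 25

25


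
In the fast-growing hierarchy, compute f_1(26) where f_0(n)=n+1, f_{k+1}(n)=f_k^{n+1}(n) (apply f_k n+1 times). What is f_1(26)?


f_1(26) = f_0^27(26)
f_0 adds 1 each time, applied 27 times.
f_1(26) = 26 + 27 = 53

53


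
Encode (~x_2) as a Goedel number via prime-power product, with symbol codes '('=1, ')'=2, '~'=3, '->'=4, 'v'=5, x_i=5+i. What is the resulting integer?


Formula: (~x_2)
Symbol codes: [1, 3, 7, 2]
Primes: [2, 3, 5, 7]
p_1^1 = 2^1 = 2
p_2^3 = 3^3 = 27
p_3^7 = 5^7 = 78125
p_4^2 = 7^2 = 49
Product = 206718750

206718750


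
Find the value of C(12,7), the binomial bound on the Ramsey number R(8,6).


R(8,6) <= C(8+6-2, 8-1) = C(12, 7)
C(12, 7) = 12! / (7! * 5!)
= 792

792


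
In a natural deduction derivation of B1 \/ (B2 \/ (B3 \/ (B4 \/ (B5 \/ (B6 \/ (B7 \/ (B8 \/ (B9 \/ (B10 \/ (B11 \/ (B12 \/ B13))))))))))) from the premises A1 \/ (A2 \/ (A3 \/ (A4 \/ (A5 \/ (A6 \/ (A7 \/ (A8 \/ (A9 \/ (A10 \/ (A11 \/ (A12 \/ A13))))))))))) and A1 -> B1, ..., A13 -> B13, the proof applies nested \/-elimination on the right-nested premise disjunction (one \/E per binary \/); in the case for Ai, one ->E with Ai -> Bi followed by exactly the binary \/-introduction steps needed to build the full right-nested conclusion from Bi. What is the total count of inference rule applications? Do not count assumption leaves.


Constructive dilemma with 13 branches, all disjunctions right-nested:
- \/E: the premise has 12 binary \/, each eliminated once: 12 nodes.
- ->E: one per case (Ai with Ai -> Bi gives Bi): 13 nodes.
- \/I: in case i < n, Bi needs 1 step to form Bi \/ (B(i+1) \/ ...) and then i-1 steps to prepend B(i-1), ..., B1, i.e. i steps; in case i = n, B13 needs 12 prepend steps.
  \/I total = (1 + 2 + ... + 12) + 12 = 78 + 12 = 90 nodes.
Total = 12 + 13 + 90 = 115

115


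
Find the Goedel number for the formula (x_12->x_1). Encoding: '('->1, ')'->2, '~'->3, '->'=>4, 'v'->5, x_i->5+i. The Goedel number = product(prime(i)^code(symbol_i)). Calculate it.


Formula: (x_12->x_1)
Symbol codes: [1, 17, 4, 6, 2]
Primes: [2, 3, 5, 7, 11]
p_1^1 = 2^1 = 2
p_2^17 = 3^17 = 129140163
p_3^4 = 5^4 = 625
p_4^6 = 7^6 = 117649
p_5^2 = 11^2 = 121
Product = 2297973169314033750

2297973169314033750


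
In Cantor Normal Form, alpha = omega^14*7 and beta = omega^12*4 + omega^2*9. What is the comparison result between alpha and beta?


Compare term by term from highest exponent:
alpha = omega^14*7
beta = omega^12*4 + omega^2*9
Term 1: alpha has omega^14*7, beta has omega^12*4
Term 2: alpha has omega^0*0, beta has omega^2*9
Result: alpha > beta

alpha > beta


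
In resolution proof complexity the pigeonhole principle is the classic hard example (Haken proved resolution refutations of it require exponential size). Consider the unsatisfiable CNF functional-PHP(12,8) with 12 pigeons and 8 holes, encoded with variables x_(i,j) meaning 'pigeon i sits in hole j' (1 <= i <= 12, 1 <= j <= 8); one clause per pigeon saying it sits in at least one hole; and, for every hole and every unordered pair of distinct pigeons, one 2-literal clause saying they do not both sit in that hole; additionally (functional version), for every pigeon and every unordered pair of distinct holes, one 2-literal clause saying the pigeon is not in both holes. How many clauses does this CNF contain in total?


functional-PHP(12,8): 12 pigeons, 8 holes, 12*8 = 96 variables.
- pigeon clauses: one per pigeon -> 12 clauses
- hole clauses: 8 holes * C(12,2) = 8 * 66 -> 528 clauses
- functional clauses: 12 pigeons * C(8,2) = 12 * 28 -> 336 clauses
Total clauses = 12 + 528 + 336 = 876

876


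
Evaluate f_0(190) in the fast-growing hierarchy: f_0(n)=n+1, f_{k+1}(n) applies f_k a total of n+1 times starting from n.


f_0(190) = 190 + 1 = 191

191


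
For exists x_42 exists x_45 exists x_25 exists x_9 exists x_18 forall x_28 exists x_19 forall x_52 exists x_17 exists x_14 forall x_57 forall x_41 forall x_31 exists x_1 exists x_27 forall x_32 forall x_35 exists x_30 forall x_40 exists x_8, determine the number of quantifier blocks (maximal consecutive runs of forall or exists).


Alternations = 10.
Blocks = alternations + 1 = 11

11


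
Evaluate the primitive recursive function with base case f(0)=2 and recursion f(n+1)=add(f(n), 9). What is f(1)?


f(0) = 2
f(1) = add(f(0), 9) = add(2, 9) = 11


11


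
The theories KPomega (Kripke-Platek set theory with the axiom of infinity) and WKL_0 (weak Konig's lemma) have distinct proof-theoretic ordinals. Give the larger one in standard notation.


Proof-theoretic ordinal of KPomega (Kripke-Platek set theory with the axiom of infinity): psi_0(epsilon_{Omega+1})
Proof-theoretic ordinal of WKL_0 (weak Konig's lemma): omega^omega
Comparing: omega^omega < psi_0(epsilon_{Omega+1}).
The larger ordinal is psi_0(epsilon_{Omega+1}) (from KPomega (Kripke-Platek set theory with the axiom of infinity)).

psi_0(epsilon_{Omega+1})


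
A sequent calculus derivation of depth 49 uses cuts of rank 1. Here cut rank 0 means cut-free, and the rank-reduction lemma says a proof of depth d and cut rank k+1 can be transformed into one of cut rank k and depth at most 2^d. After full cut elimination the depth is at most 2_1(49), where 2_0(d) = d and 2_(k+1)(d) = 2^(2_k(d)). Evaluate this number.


Each rank reduction sends depth d to at most 2^d; cut rank r needs r reductions.
2_0(49) = 49
2_1(49) = 2^49 = 562949953421312
Cut-free depth bound = 562949953421312

562949953421312


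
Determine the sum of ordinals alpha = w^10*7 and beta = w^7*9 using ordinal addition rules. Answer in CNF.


Ordinal addition w^10*7 + w^7*9:
Leading exponent of alpha (10) > leading exponent of beta (7).
Since alpha's term has higher exponent than beta's leading term,
the sum is simply alpha followed by beta.
Result = w^10*7 + w^7*9

w^10*7 + w^7*9


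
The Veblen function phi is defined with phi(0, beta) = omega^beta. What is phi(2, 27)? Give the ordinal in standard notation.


phi(2, 27):
phi(2, beta) = zeta_beta (the beta-th zeta number, fixed point of epsilon).
phi(2, 27) = zeta_27

zeta_27


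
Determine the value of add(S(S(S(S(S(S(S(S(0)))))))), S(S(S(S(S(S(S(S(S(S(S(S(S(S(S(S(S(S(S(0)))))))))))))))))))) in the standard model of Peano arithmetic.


add(S^8(0), S^19(0)):
S^8(0) = 8
S^19(0) = 19
8 + 19 = 27

27


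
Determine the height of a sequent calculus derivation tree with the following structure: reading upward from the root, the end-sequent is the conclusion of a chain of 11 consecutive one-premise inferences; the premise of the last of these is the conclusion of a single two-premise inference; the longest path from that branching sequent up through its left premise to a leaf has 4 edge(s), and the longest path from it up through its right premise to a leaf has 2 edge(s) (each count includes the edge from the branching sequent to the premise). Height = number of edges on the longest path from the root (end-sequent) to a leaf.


Longest path through the left premise: 4 edges (measured from the branching sequent)
Longest path through the right premise: 2 edges
Height of the subtree rooted at the branching sequent: max(4, 2) = 4
The branching sequent sits 11 edges above the root (the chain of one-premise inferences), so height = 4 + 11 = 15

15


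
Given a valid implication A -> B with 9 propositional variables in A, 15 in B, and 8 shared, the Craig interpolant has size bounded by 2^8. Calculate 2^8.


Shared atoms = 8
Craig interpolant size bound = 2^8
= 256

256


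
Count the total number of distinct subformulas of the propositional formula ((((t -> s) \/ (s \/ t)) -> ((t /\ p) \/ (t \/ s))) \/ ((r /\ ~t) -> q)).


Formula: ((((t -> s) \/ (s \/ t)) -> ((t /\ p) \/ (t \/ s))) \/ ((r /\ ~t) -> q))
Subformulas found:
  1. q
  2. s
  3. r
  4. t
  5. p
  6. ~t
  7. (s \/ t)
  8. (t \/ s)
  9. (t -> s)
  10. (t /\ p)
  11. (r /\ ~t)
  12. ((r /\ ~t) -> q)
  13. ((t /\ p) \/ (t \/ s))
  14. ((t -> s) \/ (s \/ t))
  15. (((t -> s) \/ (s \/ t)) -> ((t /\ p) \/ (t \/ s)))
  16. ((((t -> s) \/ (s \/ t)) -> ((t /\ p) \/ (t \/ s))) \/ ((r /\ ~t) -> q))
Total distinct subformulas = 16

16


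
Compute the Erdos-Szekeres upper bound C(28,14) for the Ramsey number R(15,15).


R(15,15) <= C(15+15-2, 15-1) = C(28, 14)
C(28, 14) = 28! / (14! * 14!)
= 40116600

40116600


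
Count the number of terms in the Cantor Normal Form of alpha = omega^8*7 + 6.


CNF: omega^8*7 + 6
Count the summands separated by '+':
  term 1: omega^8*7
  term 2: 6
Total terms = 2

2


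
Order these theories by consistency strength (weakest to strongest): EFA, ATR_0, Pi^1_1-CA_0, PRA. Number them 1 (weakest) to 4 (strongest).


Ordering by consistency strength:
1. EFA
2. PRA
3. ATR_0
4. Pi^1_1-CA_0


EFA=1, ATR_0=3, Pi^1_1-CA_0=4, PRA=2


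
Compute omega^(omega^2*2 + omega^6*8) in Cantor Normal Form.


omega^(omega^2*2 + omega^6*8):
In ordinal addition a term is absorbed by a following term of strictly larger exponent: 2 < 6, so omega^2*2 + omega^6*8 = omega^6*8.
omega raised to a CNF ordinal is a single CNF term: Result = omega^(omega^6*8)

omega^(omega^6*8)


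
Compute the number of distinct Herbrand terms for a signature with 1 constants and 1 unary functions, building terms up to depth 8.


Herbrand terms by depth:
Depth 0: 1 constants
Depth 1: 1 new terms (running total: 2)
Depth 2: 1 new terms (running total: 3)
Depth 3: 1 new terms (running total: 4)
Depth 4: 1 new terms (running total: 5)
Depth 5: 1 new terms (running total: 6)
Depth 6: 1 new terms (running total: 7)
Depth 7: 1 new terms (running total: 8)
Depth 8: 1 new terms (running total: 9)
Total distinct ground terms = 9

9


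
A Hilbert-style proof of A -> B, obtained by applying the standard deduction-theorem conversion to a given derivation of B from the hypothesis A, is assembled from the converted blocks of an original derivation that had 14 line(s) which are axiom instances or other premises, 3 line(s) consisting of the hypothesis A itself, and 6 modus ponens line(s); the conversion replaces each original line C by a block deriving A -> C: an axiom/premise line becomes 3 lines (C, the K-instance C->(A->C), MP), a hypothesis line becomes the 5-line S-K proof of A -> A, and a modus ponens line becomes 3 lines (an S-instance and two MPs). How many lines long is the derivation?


Deduction-theorem conversion, block by block:
- 14 axiom/premise lines -> 3 lines each = 42
- 3 hypothesis lines -> 5 lines each (identity proof A->A) = 15
- 6 MP lines -> 3 lines each (S-instance, MP, MP) = 18
Total = 42 + 15 + 18 = 75 lines.

75


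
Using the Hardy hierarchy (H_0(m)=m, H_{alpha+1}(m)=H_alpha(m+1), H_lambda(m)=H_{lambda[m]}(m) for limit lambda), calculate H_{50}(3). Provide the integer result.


H_50(3):
For finite ordinals k, H_k(n) = n + k (each successor step adds 1).
H_50(3) = 3 + 50 = 53

53


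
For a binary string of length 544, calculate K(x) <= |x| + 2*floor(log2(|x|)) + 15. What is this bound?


floor(log2(544)) = 9
2 * 9 = 18
K(x) <= 544 + 18 + 15 = 577

577


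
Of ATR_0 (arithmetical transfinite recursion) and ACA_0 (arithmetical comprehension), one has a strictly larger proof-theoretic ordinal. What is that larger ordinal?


Proof-theoretic ordinal of ATR_0 (arithmetical transfinite recursion): Gamma_0
Proof-theoretic ordinal of ACA_0 (arithmetical comprehension): epsilon_0
Comparing: epsilon_0 < Gamma_0.
The larger ordinal is Gamma_0 (from ATR_0 (arithmetical transfinite recursion)).

Gamma_0


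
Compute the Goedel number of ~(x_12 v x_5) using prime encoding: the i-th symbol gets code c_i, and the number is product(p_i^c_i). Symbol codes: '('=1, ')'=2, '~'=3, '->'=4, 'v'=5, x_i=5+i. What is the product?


Formula: ~(x_12 v x_5)
Symbol codes: [3, 1, 17, 5, 10, 2]
Primes: [2, 3, 5, 7, 11, 13]
p_1^3 = 2^3 = 8
p_2^1 = 3^1 = 3
p_3^17 = 5^17 = 762939453125
p_4^5 = 7^5 = 16807
p_5^10 = 11^10 = 25937424601
p_6^2 = 13^2 = 169
Product = 1348978635872720635986328125000

1348978635872720635986328125000


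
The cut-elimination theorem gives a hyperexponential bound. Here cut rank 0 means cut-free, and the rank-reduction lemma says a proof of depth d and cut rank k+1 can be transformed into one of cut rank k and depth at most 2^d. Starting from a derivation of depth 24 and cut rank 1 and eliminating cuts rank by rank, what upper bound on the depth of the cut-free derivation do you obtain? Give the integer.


Each rank reduction sends depth d to at most 2^d; cut rank r needs r reductions.
2_0(24) = 24
2_1(24) = 2^24 = 16777216
Cut-free depth bound = 16777216

16777216


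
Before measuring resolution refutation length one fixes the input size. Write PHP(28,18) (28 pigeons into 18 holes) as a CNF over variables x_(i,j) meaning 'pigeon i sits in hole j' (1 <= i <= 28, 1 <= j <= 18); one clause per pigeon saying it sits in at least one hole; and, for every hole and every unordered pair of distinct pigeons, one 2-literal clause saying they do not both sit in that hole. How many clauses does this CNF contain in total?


PHP(28,18): 28 pigeons, 18 holes, 28*18 = 504 variables.
- pigeon clauses: one per pigeon -> 28 clauses
- hole clauses: 18 holes * C(28,2) = 18 * 378 -> 6804 clauses
Total clauses = 28 + 6804 = 6832

6832


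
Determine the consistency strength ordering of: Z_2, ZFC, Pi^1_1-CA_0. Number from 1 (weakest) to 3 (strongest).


Ordering by consistency strength:
1. Pi^1_1-CA_0
2. Z_2
3. ZFC


Z_2=2, ZFC=3, Pi^1_1-CA_0=1


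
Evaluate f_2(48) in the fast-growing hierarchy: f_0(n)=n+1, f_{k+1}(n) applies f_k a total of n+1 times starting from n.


f_2(48) = f_1^49(48)
f_1(m) = 2m + 1.
Iterating: f_1^k(n) = 2^k*(n+1) - 1.
f_2(48) = 2^49*(48+1) - 1 = 562949953421312*49 - 1 = 27584547717644287

27584547717644287


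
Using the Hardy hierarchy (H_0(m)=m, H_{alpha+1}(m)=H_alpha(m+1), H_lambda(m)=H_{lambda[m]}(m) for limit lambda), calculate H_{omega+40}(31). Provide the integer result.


H_{omega+40}(31):
Unwind the 40 successor steps: H_{omega+40}(31) = H_omega(31+40) = H_omega(71).
H_omega(m) = H_m(m) = m + m = 2m.
Result = 2 * 71 = 142

142


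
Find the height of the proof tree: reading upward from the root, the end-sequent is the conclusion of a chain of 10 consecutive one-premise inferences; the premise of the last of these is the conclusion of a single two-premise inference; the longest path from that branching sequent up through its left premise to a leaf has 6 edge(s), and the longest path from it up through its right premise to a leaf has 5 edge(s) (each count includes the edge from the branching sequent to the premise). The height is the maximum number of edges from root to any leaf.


Longest path through the left premise: 6 edges (measured from the branching sequent)
Longest path through the right premise: 5 edges
Height of the subtree rooted at the branching sequent: max(6, 5) = 6
The branching sequent sits 10 edges above the root (the chain of one-premise inferences), so height = 6 + 10 = 16

16


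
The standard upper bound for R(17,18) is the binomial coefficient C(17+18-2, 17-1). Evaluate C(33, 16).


R(17,18) <= C(17+18-2, 17-1) = C(33, 16)
C(33, 16) = 33! / (16! * 17!)
= 1166803110

1166803110


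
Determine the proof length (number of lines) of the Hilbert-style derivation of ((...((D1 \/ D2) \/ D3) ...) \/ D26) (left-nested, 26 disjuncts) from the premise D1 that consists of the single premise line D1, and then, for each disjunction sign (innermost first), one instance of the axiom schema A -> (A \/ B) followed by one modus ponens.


Building the left-nested 26-ary disjunction from D1:
- 1 premise line (D1)
- 26 disjuncts means 25 disjunction signs; each needs 1 axiom instance + 1 MP = 2 lines: 2 * 25 = 50
Total = 1 + 50 = 51 lines.

51


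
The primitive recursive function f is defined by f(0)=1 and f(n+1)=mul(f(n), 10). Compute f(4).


f(0) = 1
f(1) = mul(f(0), 10) = mul(1, 10) = 10
f(2) = mul(f(1), 10) = mul(10, 10) = 100
f(3) = mul(f(2), 10) = mul(100, 10) = 1000
f(4) = mul(f(3), 10) = mul(1000, 10) = 10000


10000


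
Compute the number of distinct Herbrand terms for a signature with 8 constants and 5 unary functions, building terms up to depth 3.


Herbrand terms by depth:
Depth 0: 8 constants
Depth 1: 40 new terms (running total: 48)
Depth 2: 200 new terms (running total: 248)
Depth 3: 1000 new terms (running total: 1248)
Total distinct ground terms = 1248

1248


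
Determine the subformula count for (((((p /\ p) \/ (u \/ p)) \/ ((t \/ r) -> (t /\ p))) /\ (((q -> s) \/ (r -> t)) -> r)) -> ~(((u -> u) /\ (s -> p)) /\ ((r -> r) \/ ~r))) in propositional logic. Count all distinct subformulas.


Formula: (((((p /\ p) \/ (u \/ p)) \/ ((t \/ r) -> (t /\ p))) /\ (((q -> s) \/ (r -> t)) -> r)) -> ~(((u -> u) /\ (s -> p)) /\ ((r -> r) \/ ~r)))
Subformulas found:
  1. r
  2. u
  3. q
  4. s
  5. t
  6. p
  7. ~r
  8. (u -> u)
  9. (t \/ r)
  10. (u \/ p)
  11. (s -> p)
  12. (r -> r)
  13. (r -> t)
  14. (p /\ p)
  15. (q -> s)
  16. (t /\ p)
  17. ((r -> r) \/ ~r)
  18. ((u -> u) /\ (s -> p))
  19. ((p /\ p) \/ (u \/ p))
  20. ((t \/ r) -> (t /\ p))
  21. ((q -> s) \/ (r -> t))
  22. (((q -> s) \/ (r -> t)) -> r)
  23. (((u -> u) /\ (s -> p)) /\ ((r -> r) \/ ~r))
  24. ~(((u -> u) /\ (s -> p)) /\ ((r -> r) \/ ~r))
  25. (((p /\ p) \/ (u \/ p)) \/ ((t \/ r) -> (t /\ p)))
  26. ((((p /\ p) \/ (u \/ p)) \/ ((t \/ r) -> (t /\ p))) /\ (((q -> s) \/ (r -> t)) -> r))
  27. (((((p /\ p) \/ (u \/ p)) \/ ((t \/ r) -> (t /\ p))) /\ (((q -> s) \/ (r -> t)) -> r)) -> ~(((u -> u) /\ (s -> p)) /\ ((r -> r) \/ ~r)))
Total distinct subformulas = 27

27


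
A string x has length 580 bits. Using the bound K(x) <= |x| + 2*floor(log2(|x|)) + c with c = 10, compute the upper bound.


floor(log2(580)) = 9
2 * 9 = 18
K(x) <= 580 + 18 + 10 = 608

608


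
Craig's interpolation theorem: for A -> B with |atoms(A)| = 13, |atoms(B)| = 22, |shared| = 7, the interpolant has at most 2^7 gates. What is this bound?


Shared atoms = 7
Craig interpolant size bound = 2^7
= 128

128


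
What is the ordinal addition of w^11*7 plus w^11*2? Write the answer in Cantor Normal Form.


Ordinal addition w^11*7 + w^11*2:
Both terms have the same exponent 11.
w^e*c + w^e*d = w^e*(c+d).
Result = w^11*(7+2) = w^11*9

w^11*9


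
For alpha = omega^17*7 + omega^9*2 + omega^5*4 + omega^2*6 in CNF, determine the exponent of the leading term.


CNF: omega^17*7 + omega^9*2 + omega^5*4 + omega^2*6
The leading term is omega^17*7, which has exponent 17.

17


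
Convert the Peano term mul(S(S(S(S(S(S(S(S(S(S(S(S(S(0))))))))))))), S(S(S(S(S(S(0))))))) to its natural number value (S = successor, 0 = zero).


mul(S^13(0), S^6(0)):
S^13(0) = 13
S^6(0) = 6
13 * 6 = 78

78


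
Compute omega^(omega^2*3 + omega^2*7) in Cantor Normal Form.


omega^(omega^2*3 + omega^2*7):
Both terms of the exponent have the same exponent 2, so they merge: omega^2*3 + omega^2*7 = omega^2*(3+7) = omega^2*10.
omega raised to a CNF ordinal is a single CNF term: Result = omega^(omega^2*10)

omega^(omega^2*10)


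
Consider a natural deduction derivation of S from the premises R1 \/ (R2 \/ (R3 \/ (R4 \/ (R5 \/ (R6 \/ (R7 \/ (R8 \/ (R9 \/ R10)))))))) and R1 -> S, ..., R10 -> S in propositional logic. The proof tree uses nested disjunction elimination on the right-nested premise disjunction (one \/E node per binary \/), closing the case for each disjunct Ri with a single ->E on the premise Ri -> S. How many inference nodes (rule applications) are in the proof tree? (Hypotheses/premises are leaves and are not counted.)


The premise R1 \/ (R2 \/ (R3 \/ (R4 \/ (R5 \/ (R6 \/ (R7 \/ (R8 \/ (R9 \/ R10)))))))) contains 10 disjuncts, hence 9 binary \/ connectives.
- Each binary \/ is eliminated once: 9 \/E nodes.
- Each of the 10 cases Ri derives S by one ->E with Ri -> S: 10 ->E nodes.
Total = 9 + 10 = 19

19


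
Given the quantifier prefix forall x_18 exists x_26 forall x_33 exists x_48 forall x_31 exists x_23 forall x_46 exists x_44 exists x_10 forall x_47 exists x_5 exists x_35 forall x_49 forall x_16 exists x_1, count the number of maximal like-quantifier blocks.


Alternations = 11.
Blocks = alternations + 1 = 12

12


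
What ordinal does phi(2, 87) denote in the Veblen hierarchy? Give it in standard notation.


phi(2, 87):
phi(2, beta) = zeta_beta (the beta-th zeta number, fixed point of epsilon).
phi(2, 87) = zeta_87

zeta_87


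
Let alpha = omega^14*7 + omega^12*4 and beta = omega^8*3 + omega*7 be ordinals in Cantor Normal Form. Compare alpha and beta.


Compare term by term from highest exponent:
alpha = omega^14*7 + omega^12*4
beta = omega^8*3 + omega*7
Term 1: alpha has omega^14*7, beta has omega^8*3
Term 2: alpha has omega^12*4, beta has omega^1*7
Result: alpha > beta

alpha > beta


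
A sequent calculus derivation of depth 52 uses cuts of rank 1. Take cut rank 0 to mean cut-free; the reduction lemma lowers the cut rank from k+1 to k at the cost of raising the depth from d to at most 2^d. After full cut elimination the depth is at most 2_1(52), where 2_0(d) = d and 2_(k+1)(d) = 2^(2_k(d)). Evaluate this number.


Each rank reduction sends depth d to at most 2^d; cut rank r needs r reductions.
2_0(52) = 52
2_1(52) = 2^52 = 4503599627370496
Cut-free depth bound = 4503599627370496

4503599627370496


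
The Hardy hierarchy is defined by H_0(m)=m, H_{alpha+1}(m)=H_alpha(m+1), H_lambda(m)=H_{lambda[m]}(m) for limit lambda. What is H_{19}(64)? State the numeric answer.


H_19(64):
For finite ordinals k, H_k(n) = n + k (each successor step adds 1).
H_19(64) = 64 + 19 = 83

83


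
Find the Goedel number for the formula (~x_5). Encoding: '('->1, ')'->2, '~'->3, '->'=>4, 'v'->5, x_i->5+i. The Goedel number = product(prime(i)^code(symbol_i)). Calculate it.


Formula: (~x_5)
Symbol codes: [1, 3, 10, 2]
Primes: [2, 3, 5, 7]
p_1^1 = 2^1 = 2
p_2^3 = 3^3 = 27
p_3^10 = 5^10 = 9765625
p_4^2 = 7^2 = 49
Product = 25839843750

25839843750


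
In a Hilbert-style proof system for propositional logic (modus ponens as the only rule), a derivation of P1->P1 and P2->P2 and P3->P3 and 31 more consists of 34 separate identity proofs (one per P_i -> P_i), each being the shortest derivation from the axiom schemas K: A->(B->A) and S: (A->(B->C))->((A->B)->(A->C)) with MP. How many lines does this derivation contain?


The shortest proof of A->A from K and S in the Hilbert calculus has exactly 5 lines:
(1) K instance A->((A->A)->A), (2) S instance, (3) MP on 1,2, (4) K instance A->(A->A), (5) MP on 3,4.
For 34 independent identities: 34 * 5 = 170 lines total.

170


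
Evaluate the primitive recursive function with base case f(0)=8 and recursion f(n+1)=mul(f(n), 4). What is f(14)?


f(0) = 8
f(1) = mul(f(0), 4) = mul(8, 4) = 32
f(2) = mul(f(1), 4) = mul(32, 4) = 128
f(3) = mul(f(2), 4) = mul(128, 4) = 512
f(4) = mul(f(3), 4) = mul(512, 4) = 2048
f(5) = mul(f(4), 4) = mul(2048, 4) = 8192
f(6) = mul(f(5), 4) = mul(8192, 4) = 32768
f(7) = mul(f(6), 4) = mul(32768, 4) = 131072
f(8) = mul(f(7), 4) = mul(131072, 4) = 524288
f(9) = mul(f(8), 4) = mul(524288, 4) = 2097152
f(10) = mul(f(9), 4) = mul(2097152, 4) = 8388608
f(11) = mul(f(10), 4) = mul(8388608, 4) = 33554432
f(12) = mul(f(11), 4) = mul(33554432, 4) = 134217728
f(13) = mul(f(12), 4) = mul(134217728, 4) = 536870912
f(14) = mul(f(13), 4) = mul(536870912, 4) = 2147483648


2147483648


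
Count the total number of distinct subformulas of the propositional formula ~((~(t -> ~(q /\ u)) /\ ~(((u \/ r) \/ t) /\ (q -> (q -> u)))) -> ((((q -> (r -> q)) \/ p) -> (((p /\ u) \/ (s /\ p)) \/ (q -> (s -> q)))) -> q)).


Formula: ~((~(t -> ~(q /\ u)) /\ ~(((u \/ r) \/ t) /\ (q -> (q -> u)))) -> ((((q -> (r -> q)) \/ p) -> (((p /\ u) \/ (s /\ p)) \/ (q -> (s -> q)))) -> q))
Subformulas found:
  1. r
  2. p
  3. q
  4. u
  5. s
  6. t
  7. (r -> q)
  8. (s /\ p)
  9. (p /\ u)
  10. (q -> u)
  11. (q /\ u)
  12. (s -> q)
  13. (u \/ r)
  14. ~(q /\ u)
  15. (q -> (q -> u))
  16. ((u \/ r) \/ t)
  17. (q -> (s -> q))
  18. (q -> (r -> q))
  19. (t -> ~(q /\ u))
  20. ~(t -> ~(q /\ u))
  21. ((q -> (r -> q)) \/ p)
  22. ((p /\ u) \/ (s /\ p))
  23. (((u \/ r) \/ t) /\ (q -> (q -> u)))
  24. ~(((u \/ r) \/ t) /\ (q -> (q -> u)))
  25. (((p /\ u) \/ (s /\ p)) \/ (q -> (s -> q)))
  26. (~(t -> ~(q /\ u)) /\ ~(((u \/ r) \/ t) /\ (q -> (q -> u))))
  27. (((q -> (r -> q)) \/ p) -> (((p /\ u) \/ (s /\ p)) \/ (q -> (s -> q))))
  28. ((((q -> (r -> q)) \/ p) -> (((p /\ u) \/ (s /\ p)) \/ (q -> (s -> q)))) -> q)
  29. ((~(t -> ~(q /\ u)) /\ ~(((u \/ r) \/ t) /\ (q -> (q -> u)))) -> ((((q -> (r -> q)) \/ p) -> (((p /\ u) \/ (s /\ p)) \/ (q -> (s -> q)))) -> q))
  30. ~((~(t -> ~(q /\ u)) /\ ~(((u \/ r) \/ t) /\ (q -> (q -> u)))) -> ((((q -> (r -> q)) \/ p) -> (((p /\ u) \/ (s /\ p)) \/ (q -> (s -> q)))) -> q))
Total distinct subformulas = 30

30


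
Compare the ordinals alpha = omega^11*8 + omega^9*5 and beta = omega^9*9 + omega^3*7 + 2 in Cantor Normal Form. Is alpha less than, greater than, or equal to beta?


Compare term by term from highest exponent:
alpha = omega^11*8 + omega^9*5
beta = omega^9*9 + omega^3*7 + 2
Term 1: alpha has omega^11*8, beta has omega^9*9
Term 2: alpha has omega^9*5, beta has omega^3*7
Term 3: alpha has omega^0*0, beta has omega^0*2
Result: alpha > beta

alpha > beta


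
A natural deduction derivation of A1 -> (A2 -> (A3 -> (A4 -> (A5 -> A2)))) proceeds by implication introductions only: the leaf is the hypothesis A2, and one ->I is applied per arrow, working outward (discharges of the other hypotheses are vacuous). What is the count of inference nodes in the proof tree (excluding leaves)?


The formula has 5 arrows (->); its innermost consequent A2 is one of the antecedents,
so the proof starts from the hypothesis leaf A2 (not a rule application) and closes one arrow per ->I.
Building A1 -> (A2 -> (A3 -> (A4 -> (A5 -> A2)))) therefore takes 5 nested implication introductions.
Total inference nodes = 5

5


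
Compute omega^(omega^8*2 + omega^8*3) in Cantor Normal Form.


omega^(omega^8*2 + omega^8*3):
Both terms of the exponent have the same exponent 8, so they merge: omega^8*2 + omega^8*3 = omega^8*(2+3) = omega^8*5.
omega raised to a CNF ordinal is a single CNF term: Result = omega^(omega^8*5)

omega^(omega^8*5)


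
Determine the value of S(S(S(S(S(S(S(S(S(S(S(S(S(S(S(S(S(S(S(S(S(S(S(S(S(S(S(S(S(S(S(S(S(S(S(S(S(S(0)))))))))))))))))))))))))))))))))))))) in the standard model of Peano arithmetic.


Counting successors applied to 0:
38 applications of S to 0 = 38

38


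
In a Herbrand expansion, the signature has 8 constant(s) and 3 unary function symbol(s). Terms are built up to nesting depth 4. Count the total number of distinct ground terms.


Herbrand terms by depth:
Depth 0: 8 constants
Depth 1: 24 new terms (running total: 32)
Depth 2: 72 new terms (running total: 104)
Depth 3: 216 new terms (running total: 320)
Depth 4: 648 new terms (running total: 968)
Total distinct ground terms = 968

968


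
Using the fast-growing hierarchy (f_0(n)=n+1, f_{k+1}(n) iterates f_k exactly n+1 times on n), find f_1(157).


f_1(157) = f_0^158(157)
f_0 adds 1 each time, applied 158 times.
f_1(157) = 157 + 158 = 315

315


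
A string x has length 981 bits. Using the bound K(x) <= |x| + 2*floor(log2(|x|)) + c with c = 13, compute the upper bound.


floor(log2(981)) = 9
2 * 9 = 18
K(x) <= 981 + 18 + 13 = 1012

1012


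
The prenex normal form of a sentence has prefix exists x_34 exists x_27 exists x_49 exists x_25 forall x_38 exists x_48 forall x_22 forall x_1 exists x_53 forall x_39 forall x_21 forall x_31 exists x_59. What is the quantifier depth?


Quantifier prefix has 13 quantifier symbols.
Quantifier depth = 13

13


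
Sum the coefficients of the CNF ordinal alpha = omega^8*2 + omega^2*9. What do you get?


CNF: omega^8*2 + omega^2*9
Coefficients: 2 + 9 = 11

11


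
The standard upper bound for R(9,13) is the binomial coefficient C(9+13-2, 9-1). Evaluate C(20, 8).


R(9,13) <= C(9+13-2, 9-1) = C(20, 8)
C(20, 8) = 20! / (8! * 12!)
= 125970

125970


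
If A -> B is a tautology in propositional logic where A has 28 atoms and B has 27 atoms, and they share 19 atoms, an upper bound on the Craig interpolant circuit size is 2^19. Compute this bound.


Shared atoms = 19
Craig interpolant size bound = 2^19
= 524288

524288


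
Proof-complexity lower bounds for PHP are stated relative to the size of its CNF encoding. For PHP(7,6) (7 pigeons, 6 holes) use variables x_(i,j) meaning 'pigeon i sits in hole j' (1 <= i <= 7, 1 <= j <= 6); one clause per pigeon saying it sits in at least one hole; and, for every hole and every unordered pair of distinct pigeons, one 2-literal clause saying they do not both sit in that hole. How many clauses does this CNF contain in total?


PHP(7,6): 7 pigeons, 6 holes, 7*6 = 42 variables.
- pigeon clauses: one per pigeon -> 7 clauses
- hole clauses: 6 holes * C(7,2) = 6 * 21 -> 126 clauses
Total clauses = 7 + 126 = 133

133


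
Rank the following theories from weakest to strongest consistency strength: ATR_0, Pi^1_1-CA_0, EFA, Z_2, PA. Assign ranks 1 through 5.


Ordering by consistency strength:
1. EFA
2. PA
3. ATR_0
4. Pi^1_1-CA_0
5. Z_2


ATR_0=3, Pi^1_1-CA_0=4, EFA=1, Z_2=5, PA=2
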